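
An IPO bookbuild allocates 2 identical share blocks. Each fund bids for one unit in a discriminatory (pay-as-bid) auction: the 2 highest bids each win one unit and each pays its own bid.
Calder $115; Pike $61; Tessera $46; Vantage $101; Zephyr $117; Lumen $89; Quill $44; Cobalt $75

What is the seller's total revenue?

Sorting: 117 (Zephyr), 115 (Calder), 101 (Vantage), 89 (Lumen), …
The 2 highest are Zephyr, Calder.
Total revenue = 117 + 115 = $232.

Total revenue: $232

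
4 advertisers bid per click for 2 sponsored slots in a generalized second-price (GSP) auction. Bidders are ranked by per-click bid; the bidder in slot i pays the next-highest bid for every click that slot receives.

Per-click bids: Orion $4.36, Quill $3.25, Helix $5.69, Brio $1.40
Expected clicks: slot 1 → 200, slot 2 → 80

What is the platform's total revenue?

Total revenue: $1132.00

Ranked by bid: $5.69 (Helix) > $4.36 (Orion) > $3.25 (Quill) > …
Slot 1: Helix pays $4.36 × 200 = $872.00
Slot 2: Orion pays $3.25 × 80 = $260.00
Total = $1132.00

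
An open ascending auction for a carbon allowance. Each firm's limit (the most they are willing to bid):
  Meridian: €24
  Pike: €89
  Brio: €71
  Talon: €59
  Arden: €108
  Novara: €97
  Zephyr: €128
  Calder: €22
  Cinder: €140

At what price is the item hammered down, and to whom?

Sorting limits: 140 (Cinder) > 128 (Zephyr) > 108 (Arden) > 97 (Novara) > 89 (Pike) > 71 (Brio) > …
Bidding ends when Zephyr exits at €128; Cinder takes it.

Cinder wins at €128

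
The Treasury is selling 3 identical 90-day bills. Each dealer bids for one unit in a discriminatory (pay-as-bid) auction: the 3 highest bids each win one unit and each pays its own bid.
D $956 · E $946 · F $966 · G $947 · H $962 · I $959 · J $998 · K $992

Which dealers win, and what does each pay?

Sorting: 998 (J), 992 (K), 966 (F), 962 (H), 959 (I), …
Winners (3 units): J, K, F.
Each winner pays its own bid: J $998, K $992, F $966.

J $998, K $992, F $966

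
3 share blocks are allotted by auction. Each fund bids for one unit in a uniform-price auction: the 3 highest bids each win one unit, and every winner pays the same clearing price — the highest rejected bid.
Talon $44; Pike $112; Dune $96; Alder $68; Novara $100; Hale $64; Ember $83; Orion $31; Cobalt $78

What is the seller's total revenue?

Ordering the bids: 112 (Pike), 100 (Novara), 96 (Dune), 83 (Ember), 78 (Cobalt), …
The 3 highest are Pike, Novara, Dune.
Highest unsuccessful bid: $83 → clearing price.
Total revenue = 3 × $83 = $249.

Total revenue: $249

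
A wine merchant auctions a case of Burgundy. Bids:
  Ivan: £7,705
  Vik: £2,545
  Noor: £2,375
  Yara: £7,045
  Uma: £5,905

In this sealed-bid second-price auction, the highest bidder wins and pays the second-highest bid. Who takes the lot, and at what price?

Bids in order: 7,705 (Ivan) > 7,045 (Yara) > 5,905 (Uma) > 2,545 (Vik) > 2,375 (Noor)
Second-price: Ivan pays Yara's bid of £7,045.

Ivan pays £7,045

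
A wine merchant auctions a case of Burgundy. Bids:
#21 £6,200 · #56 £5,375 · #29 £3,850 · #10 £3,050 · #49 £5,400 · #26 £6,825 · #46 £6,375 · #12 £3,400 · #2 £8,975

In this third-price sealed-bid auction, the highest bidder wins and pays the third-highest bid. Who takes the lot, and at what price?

Third-price sealed-bid auction: the highest bidder wins and pays the third-highest bid.
Bids ranked: 8,975 (#2) > 6,825 (#26) > 6,375 (#46) > 6,200 (#21) > 5,400 (#49) > 5,375 (#56) > …
#2 is highest; pays the third-highest bid, £6,375.

#2 pays £6,375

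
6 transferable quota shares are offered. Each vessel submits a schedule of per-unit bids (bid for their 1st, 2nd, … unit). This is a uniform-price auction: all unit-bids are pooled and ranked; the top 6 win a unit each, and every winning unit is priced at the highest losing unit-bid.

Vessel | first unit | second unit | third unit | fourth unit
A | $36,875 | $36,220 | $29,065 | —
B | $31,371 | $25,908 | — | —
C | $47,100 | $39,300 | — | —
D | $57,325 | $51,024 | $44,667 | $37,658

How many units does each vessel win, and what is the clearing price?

Merging the schedules and taking the best 6: 57,325 (D-1), 51,024 (D-2), 47,100 (C-1), 44,667 (D-3), 39,300 (C-2), 37,658 (D-4)
The (k+1)-th unit-bid is $36,875.
Allocation: C 2, D 4.

C 2, D 4; clearing price $36,875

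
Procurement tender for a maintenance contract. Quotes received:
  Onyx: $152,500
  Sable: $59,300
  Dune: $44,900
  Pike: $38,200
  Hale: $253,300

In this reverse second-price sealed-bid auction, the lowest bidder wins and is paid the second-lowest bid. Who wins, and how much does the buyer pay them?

Pike is paid $44,900

Rule: the lowest bidder wins and is paid the second-lowest bid.
Bids in order: 38,200 (Pike) < 44,900 (Dune) < 59,300 (Sable) < 152,500 (Onyx) < 253,300 (Hale)
Second-price: Pike is paid Dune's bid of $44,900.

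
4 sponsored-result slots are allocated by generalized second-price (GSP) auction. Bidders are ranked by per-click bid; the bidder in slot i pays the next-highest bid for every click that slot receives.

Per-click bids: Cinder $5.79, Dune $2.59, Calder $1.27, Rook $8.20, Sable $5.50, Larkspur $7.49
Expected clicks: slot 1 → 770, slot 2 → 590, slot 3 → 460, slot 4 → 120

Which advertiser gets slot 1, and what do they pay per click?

Sorting advertisers: $8.20 (Rook) > $7.49 (Larkspur) > $5.79 (Cinder) > $5.50 (Sable) > $2.59 (Dune) > …
Slot 1 goes to the first-ranked bidder, Rook, who pays the next bid down: $7.49/click.

Rook; $7.49 per click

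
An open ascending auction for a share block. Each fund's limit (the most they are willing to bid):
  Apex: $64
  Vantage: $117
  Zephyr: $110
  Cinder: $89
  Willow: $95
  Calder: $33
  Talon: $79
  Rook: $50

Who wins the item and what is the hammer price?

Limits ranked: 117 (Vantage) > 110 (Zephyr) > 95 (Willow) > 89 (Cinder) > 79 (Talon) > 64 (Apex) > …
Bidding ends when Zephyr exits at $110; Vantage takes it.

Vantage wins at $110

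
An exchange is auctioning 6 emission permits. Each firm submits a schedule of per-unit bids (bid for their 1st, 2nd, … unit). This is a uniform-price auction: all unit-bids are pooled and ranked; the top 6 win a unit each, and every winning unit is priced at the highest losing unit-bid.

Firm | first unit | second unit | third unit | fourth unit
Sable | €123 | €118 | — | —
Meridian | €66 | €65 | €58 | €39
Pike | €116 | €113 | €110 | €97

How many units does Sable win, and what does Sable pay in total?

Merging the schedules and taking the best 6: 123 (Sable-1), 118 (Sable-2), 116 (Pike-1), 113 (Pike-2), 110 (Pike-3), 97 (Pike-4)
The (k+1)-th unit-bid is €66.
Sable wins 2 unit(s) at €66 each.

Sable: 2 units, pays €132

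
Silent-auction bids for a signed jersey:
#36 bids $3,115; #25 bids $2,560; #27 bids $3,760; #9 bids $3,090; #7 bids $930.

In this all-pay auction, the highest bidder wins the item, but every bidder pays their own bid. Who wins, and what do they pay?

Rule: the highest bidder wins the item, but every bidder pays their own bid.
Bids ranked: 3,760 (#27) > 3,115 (#36) > 3,090 (#9) > 2,560 (#25) > 930 (#7)
#27 wins with the top bid; all bids are sunk regardless.

#27 pays $3,760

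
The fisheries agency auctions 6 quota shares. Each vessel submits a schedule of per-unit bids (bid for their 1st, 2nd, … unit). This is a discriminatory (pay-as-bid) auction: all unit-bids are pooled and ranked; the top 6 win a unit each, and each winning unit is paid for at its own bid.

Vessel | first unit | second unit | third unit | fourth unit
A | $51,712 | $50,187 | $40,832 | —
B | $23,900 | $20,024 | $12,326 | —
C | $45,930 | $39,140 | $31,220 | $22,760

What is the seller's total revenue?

Total revenue: $259,021

Merging the schedules and taking the best 6: 51,712 (A-1), 50,187 (A-2), 45,930 (C-1), 40,832 (A-3), 39,140 (C-2), 31,220 (C-3)
Next rejected bid: $23,900 (not a price — pay-as-bid).
Each winning unit pays its own bid.
Revenue = 51,712 + 50,187 + 45,930 + 40,832 + 39,140 + 31,220 = $259,021.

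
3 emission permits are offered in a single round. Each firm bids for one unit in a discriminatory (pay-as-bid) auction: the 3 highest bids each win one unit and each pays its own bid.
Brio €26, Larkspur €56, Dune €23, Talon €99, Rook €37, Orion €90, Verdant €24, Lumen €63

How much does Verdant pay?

Sorting: 99 (Talon), 90 (Orion), 63 (Lumen), 56 (Larkspur), 37 (Rook), …
Winners (3 units): Talon, Orion, Lumen.
Verdant does not win → €0.

Verdant pays €0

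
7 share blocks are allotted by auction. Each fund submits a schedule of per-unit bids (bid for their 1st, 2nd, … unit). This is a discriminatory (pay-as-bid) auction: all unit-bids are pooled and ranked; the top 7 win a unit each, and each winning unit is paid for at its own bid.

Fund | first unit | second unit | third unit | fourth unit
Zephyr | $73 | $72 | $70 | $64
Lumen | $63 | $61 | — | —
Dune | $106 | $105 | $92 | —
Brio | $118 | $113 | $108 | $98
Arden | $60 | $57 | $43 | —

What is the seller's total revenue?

All unit-bids, highest first — top 7: 118 (Brio-1), 113 (Brio-2), 108 (Brio-3), 106 (Dune-1), 105 (Dune-2), 98 (Brio-4), 92 (Dune-3)
Next rejected bid: $73 (not a price — pay-as-bid).
Each winning unit pays its own bid.
Revenue = 118 + 113 + 108 + 106 + 105 + 98 + 92 = $740.

Total revenue: $740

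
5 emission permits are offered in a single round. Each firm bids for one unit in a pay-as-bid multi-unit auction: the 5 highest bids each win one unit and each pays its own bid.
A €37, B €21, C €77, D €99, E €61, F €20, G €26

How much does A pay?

Bids ranked high→low: 99 (D), 77 (C), 61 (E), 37 (A), 26 (G), 21 (B), 20 (F)
Top 5: D, C, E, A, G.
A wins → own bid €37.

A pays €37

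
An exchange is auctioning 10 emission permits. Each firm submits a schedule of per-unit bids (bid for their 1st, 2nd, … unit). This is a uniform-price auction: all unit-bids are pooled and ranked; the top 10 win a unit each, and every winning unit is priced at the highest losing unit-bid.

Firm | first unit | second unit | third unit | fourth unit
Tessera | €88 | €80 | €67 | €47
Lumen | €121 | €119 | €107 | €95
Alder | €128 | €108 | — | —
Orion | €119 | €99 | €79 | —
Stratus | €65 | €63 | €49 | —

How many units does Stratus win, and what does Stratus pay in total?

Pooled unit-bids ranked (top 10): 128 (Alder-1), 121 (Lumen-1), 119 (Lumen-2), 119 (Orion-1), 108 (Alder-2), 107 (Lumen-3), 99 (Orion-2), 95 (Lumen-4), 88 (Tessera-1), 80 (Tessera-2)
The (k+1)-th unit-bid is €79.
Stratus wins 0 unit(s) at €79 each.

Stratus: 0 units, pays €0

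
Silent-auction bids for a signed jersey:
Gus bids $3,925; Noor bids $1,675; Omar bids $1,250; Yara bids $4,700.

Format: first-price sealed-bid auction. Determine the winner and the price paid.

Yara pays $4,700

Bids ranked: 4,700 (Yara) > 3,925 (Gus) > 1,675 (Noor) > 1,250 (Omar)
Yara has the highest bid and pays exactly that: $4,700.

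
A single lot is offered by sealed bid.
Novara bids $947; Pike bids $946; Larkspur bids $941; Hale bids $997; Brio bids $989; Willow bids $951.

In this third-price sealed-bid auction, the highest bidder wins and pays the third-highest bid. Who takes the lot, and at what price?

Hale pays $951

Bids in order: 997 (Hale) > 989 (Brio) > 951 (Willow) > 947 (Novara) > 946 (Pike) > 941 (Larkspur)
Hale is highest; pays the third-highest bid, $951.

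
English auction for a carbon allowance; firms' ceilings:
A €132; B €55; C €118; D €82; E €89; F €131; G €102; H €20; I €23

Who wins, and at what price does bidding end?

Limits in order: 132 (A) > 131 (F) > 118 (C) > 102 (G) > 89 (E) > 82 (D) > …
Bidding ends when F exits at €131; A takes it.

A wins at €131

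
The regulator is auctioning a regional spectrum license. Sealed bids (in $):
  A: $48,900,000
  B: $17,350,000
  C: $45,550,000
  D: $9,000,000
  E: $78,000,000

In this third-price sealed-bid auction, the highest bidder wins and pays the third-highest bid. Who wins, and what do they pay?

E pays $45,550,000

Sorting bids: 78,000,000 (E) > 48,900,000 (A) > 45,550,000 (C) > 17,350,000 (B) > 9,000,000 (D)
E is highest; pays the third-highest bid, $45,550,000.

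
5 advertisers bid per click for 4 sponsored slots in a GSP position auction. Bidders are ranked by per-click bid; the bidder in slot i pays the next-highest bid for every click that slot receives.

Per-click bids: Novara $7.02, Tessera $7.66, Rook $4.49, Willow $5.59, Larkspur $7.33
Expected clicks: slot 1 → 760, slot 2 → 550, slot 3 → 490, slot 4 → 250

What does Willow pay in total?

Per-click bids in order: $7.66 (Tessera) > $7.33 (Larkspur) > $7.02 (Novara) > $5.59 (Willow) > $4.49 (Rook)
Willow holds slot 4 → pays next bid $4.49 × 250 clicks = $1122.50.

Willow pays $1122.50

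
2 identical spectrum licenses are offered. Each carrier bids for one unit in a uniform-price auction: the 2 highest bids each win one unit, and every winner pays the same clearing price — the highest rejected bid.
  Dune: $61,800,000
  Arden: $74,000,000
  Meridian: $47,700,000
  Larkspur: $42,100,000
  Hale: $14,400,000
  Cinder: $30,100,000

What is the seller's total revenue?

Ordering the bids: 74,000,000 (Arden), 61,800,000 (Dune), 47,700,000 (Meridian), 42,100,000 (Larkspur), …
Top 2: Arden, Dune.
Clearing price = highest rejected bid = $47,700,000.
Total revenue = 2 × $47,700,000 = $95,400,000.

Total revenue: $95,400,000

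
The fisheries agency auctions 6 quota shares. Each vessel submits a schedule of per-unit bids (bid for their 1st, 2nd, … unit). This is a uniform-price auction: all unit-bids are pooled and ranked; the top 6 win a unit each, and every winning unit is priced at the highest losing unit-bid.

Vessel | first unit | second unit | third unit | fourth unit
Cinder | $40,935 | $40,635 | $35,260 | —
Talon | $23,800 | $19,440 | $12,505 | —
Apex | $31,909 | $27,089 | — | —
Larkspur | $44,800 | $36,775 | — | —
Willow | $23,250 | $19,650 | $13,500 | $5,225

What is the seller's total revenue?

Total revenue: $162,534

All unit-bids, highest first — top 6: 44,800 (Larkspur-1), 40,935 (Cinder-1), 40,635 (Cinder-2), 36,775 (Larkspur-2), 35,260 (Cinder-3), 31,909 (Apex-1)
First bid not allocated: $27,089.
Allocation: Apex 1, Cinder 3, Larkspur 2. Every unit priced at $27,089.
Revenue = 6 × 27,089 = $162,534.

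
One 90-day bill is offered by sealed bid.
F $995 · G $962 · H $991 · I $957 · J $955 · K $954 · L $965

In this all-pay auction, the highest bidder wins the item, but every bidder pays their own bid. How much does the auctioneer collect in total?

Sorting bids: 995 (F) > 991 (H) > 965 (L) > 962 (G) > 957 (I) > 955 (J) > …
Every bidder forfeits their bid regardless of winning.
Revenue = 995 + 962 + 991 + 957 + 955 + 954 + 965 = $6,779.

Total revenue: $6,779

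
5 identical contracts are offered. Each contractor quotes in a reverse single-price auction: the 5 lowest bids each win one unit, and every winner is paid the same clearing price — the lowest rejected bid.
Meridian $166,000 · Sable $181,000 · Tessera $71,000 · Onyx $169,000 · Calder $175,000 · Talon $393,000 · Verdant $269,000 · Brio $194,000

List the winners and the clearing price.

Ordering the bids: 71,000 (Tessera), 166,000 (Meridian), 169,000 (Onyx), 175,000 (Calder), 181,000 (Sable), 194,000 (Brio), 269,000 (Verdant), …
Winners (5 units): Tessera, Meridian, Onyx, Calder, Sable.
First losing bid is Brio's $194,000, which sets the uniform price.

Tessera, Meridian, Onyx, Calder, Sable; each is paid $194,000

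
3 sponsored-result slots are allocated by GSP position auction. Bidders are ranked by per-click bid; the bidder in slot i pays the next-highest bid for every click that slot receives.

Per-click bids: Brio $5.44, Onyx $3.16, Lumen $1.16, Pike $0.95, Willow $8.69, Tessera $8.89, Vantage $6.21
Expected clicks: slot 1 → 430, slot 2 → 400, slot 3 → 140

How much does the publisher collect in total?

Total revenue: $6982.30

Ranked by bid: $8.89 (Tessera) > $8.69 (Willow) > $6.21 (Vantage) > $5.44 (Brio) > …
Slot 1: Tessera pays $8.69 × 430 = $3736.70
Slot 2: Willow pays $6.21 × 400 = $2484.00
Slot 3: Vantage pays $5.44 × 140 = $761.60
Total = $6982.30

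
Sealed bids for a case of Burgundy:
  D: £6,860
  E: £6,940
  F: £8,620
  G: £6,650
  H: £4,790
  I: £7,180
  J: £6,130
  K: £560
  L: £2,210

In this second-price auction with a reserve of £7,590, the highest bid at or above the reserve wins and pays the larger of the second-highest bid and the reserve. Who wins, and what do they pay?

Second-price auction with a reserve of £7,590: the highest bid at or above the reserve wins and pays the larger of the second-highest bid and the reserve.
Bids ranked: 8,620 (F) > 7,180 (I) > 6,940 (E) > 6,860 (D) > 6,650 (G) > 6,130 (J) > …
Highest eligible bid: F at £8,620.
max(second-highest £7,180, reserve £7,590) = £7,590.

F pays £7,590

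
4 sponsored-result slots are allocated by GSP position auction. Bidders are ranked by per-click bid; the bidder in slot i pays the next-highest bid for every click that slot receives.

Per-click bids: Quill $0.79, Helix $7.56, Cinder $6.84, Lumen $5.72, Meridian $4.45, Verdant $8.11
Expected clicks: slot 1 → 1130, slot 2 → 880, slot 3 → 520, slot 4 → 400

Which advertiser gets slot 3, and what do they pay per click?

Per-click bids in order: $8.11 (Verdant) > $7.56 (Helix) > $6.84 (Cinder) > $5.72 (Lumen) > $4.45 (Meridian) > …
Slot 3 goes to the third-ranked bidder, Cinder, who pays the next bid down: $5.72/click.

Cinder; $5.72 per click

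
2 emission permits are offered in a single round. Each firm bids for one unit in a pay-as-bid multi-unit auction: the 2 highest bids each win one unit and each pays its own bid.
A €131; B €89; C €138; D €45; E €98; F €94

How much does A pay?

A pays €131

Bids ranked high→low: 138 (C), 131 (A), 98 (E), 94 (F), …
Winners (2 units): C, A.
A wins → own bid €131.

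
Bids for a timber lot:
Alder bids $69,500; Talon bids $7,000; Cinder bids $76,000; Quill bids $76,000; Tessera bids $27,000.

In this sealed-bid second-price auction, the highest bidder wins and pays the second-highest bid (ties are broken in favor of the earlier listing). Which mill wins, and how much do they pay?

Cinder pays $76,000

Sealed-bid second-price auction: the highest bidder wins and pays the second-highest bid.
Bids ranked: 76,000 (Cinder) > 76,000 (Quill) > 69,500 (Alder) > 27,000 (Tessera) > 7,000 (Talon)
Cinder and Quill tie at $76,000; tie-break gives it to Cinder.
Second-price: Cinder pays Quill's bid of $76,000.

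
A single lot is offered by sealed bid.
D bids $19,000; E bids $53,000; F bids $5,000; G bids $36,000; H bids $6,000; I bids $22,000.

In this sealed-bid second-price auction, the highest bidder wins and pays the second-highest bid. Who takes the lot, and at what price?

Sealed-bid second-price auction: the highest bidder wins and pays the second-highest bid.
Bids ranked: 53,000 (E) > 36,000 (G) > 22,000 (I) > 19,000 (D) > 6,000 (H) > 5,000 (F)
Second-price: E pays G's bid of $36,000.

E pays $36,000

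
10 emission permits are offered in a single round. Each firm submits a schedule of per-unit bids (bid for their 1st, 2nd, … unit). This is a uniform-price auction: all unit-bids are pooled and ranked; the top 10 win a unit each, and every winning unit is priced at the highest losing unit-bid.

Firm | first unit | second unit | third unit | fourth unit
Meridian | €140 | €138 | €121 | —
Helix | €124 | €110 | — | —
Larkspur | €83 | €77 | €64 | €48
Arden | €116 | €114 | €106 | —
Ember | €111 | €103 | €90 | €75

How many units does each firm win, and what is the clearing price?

Pooled unit-bids ranked (top 10): 140 (Meridian-1), 138 (Meridian-2), 124 (Helix-1), 121 (Meridian-3), 116 (Arden-1), 114 (Arden-2), 111 (Ember-1), 110 (Helix-2), 106 (Arden-3), 103 (Ember-2)
First bid not allocated: €90.
Allocation: Arden 3, Ember 2, Helix 2, Meridian 3.

Arden 3, Ember 2, Helix 2, Meridian 3; clearing price €90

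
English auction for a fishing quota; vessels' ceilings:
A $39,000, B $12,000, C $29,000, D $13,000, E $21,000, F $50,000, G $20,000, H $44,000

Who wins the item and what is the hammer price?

F wins at $44,000

Ascending (English) auction: the price rises until one bidder remains; the winner pays the price at which the last rival dropped out.
Sorting limits: 50,000 (F) > 44,000 (H) > 39,000 (A) > 29,000 (C) > 21,000 (E) > 20,000 (G) > …
Once the price passes $44,000, only F is left; the hammer falls at H's limit of $44,000.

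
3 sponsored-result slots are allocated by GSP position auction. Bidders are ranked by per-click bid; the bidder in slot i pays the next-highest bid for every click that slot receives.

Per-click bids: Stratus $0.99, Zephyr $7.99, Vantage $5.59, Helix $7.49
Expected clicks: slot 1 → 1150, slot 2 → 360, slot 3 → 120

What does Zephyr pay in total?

Ranked by bid: $7.99 (Zephyr) > $7.49 (Helix) > $5.59 (Vantage) > $0.99 (Stratus)
Zephyr holds slot 1 → pays next bid $7.49 × 1150 clicks = $8613.50.

Zephyr pays $8613.50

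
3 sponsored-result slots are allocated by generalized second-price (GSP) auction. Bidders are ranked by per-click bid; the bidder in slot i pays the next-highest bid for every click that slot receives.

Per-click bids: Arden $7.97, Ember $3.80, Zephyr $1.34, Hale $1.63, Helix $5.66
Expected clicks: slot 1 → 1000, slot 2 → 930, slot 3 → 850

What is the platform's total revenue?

Total revenue: $10579.50

Per-click bids in order: $7.97 (Arden) > $5.66 (Helix) > $3.80 (Ember) > $1.63 (Hale) > …
Slot 1: Arden pays $5.66 × 1000 = $5660.00
Slot 2: Helix pays $3.80 × 930 = $3534.00
Slot 3: Ember pays $1.63 × 850 = $1385.50
Total = $10579.50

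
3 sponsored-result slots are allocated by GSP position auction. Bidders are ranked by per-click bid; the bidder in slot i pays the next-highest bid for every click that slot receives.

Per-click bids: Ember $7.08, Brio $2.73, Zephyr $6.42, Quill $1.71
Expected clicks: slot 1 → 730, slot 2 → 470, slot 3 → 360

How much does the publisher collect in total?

Per-click bids in order: $7.08 (Ember) > $6.42 (Zephyr) > $2.73 (Brio) > $1.71 (Quill)
Slot 1: Ember pays $6.42 × 730 = $4686.60
Slot 2: Zephyr pays $2.73 × 470 = $1283.10
Slot 3: Brio pays $1.71 × 360 = $615.60
Total = $6585.30

Total revenue: $6585.30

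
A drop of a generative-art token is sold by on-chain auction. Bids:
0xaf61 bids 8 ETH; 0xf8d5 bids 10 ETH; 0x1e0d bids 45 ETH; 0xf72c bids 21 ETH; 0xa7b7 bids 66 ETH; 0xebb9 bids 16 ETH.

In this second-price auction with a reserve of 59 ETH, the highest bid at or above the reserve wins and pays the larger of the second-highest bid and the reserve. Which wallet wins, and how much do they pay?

Second-price auction with a reserve of 59 ETH: the highest bid at or above the reserve wins and pays the larger of the second-highest bid and the reserve.
Bids in order: 66 (0xa7b7) > 45 (0x1e0d) > 21 (0xf72c) > 16 (0xebb9) > 10 (0xf8d5) > 8 (0xaf61)
0xa7b7 has the top bid at or above the reserve (66 ETH).
Second-highest bid 45 ETH is below the reserve 59 ETH, so the reserve binds → payment 59 ETH.

0xa7b7 pays 59 ETH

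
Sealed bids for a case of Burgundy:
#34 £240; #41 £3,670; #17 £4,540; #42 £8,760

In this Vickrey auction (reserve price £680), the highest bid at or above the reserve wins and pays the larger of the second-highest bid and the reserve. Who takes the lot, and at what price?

Bids in order: 8,760 (#42) > 4,540 (#17) > 3,670 (#41) > 240 (#34)
Highest eligible bid: #42 at £8,760.
Second-highest bid £4,540 exceeds the reserve £680 → payment £4,540.

#42 pays £4,540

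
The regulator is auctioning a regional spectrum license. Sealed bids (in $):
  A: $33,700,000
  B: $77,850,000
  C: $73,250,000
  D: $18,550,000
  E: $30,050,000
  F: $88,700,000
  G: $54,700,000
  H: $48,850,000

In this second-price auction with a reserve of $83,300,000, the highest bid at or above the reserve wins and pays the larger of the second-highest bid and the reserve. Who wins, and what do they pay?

Rule: the highest bid at or above the reserve wins and pays the larger of the second-highest bid and the reserve.
Sorting bids: 88,700,000 (F) > 77,850,000 (B) > 73,250,000 (C) > 54,700,000 (G) > 48,850,000 (H) > 33,700,000 (A) > …
F has the top bid at or above the reserve ($88,700,000).
max(second-highest $77,850,000, reserve $83,300,000) = $83,300,000.

F pays $83,300,000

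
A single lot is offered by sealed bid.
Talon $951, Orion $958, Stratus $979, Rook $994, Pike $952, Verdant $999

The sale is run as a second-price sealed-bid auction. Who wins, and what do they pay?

Bids in order: 999 (Verdant) > 994 (Rook) > 979 (Stratus) > 958 (Orion) > 952 (Pike) > 951 (Talon)
Verdant wins with the highest bid; price is set by the runner-up at $994.

Verdant pays $994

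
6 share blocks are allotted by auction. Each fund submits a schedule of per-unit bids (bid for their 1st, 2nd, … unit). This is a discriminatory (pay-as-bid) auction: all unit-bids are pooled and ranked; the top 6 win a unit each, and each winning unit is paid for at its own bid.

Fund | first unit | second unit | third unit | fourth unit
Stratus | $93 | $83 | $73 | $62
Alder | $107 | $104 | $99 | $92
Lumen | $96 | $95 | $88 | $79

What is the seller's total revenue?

Total revenue: $594

Pooled unit-bids ranked (top 6): 107 (Alder-1), 104 (Alder-2), 99 (Alder-3), 96 (Lumen-1), 95 (Lumen-2), 93 (Stratus-1)
Next rejected bid: $92 (not a price — pay-as-bid).
Each winning unit pays its own bid.
Revenue = 107 + 104 + 99 + 96 + 95 + 93 = $594.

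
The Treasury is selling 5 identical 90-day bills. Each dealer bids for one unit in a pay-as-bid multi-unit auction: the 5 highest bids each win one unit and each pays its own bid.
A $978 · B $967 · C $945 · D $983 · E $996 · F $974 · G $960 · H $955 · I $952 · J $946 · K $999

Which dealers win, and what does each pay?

K $999, E $996, D $983, A $978, F $974

Bids ranked high→low: 999 (K), 996 (E), 983 (D), 978 (A), 974 (F), 967 (B), 960 (G), …
Top 5: K, E, D, A, F.
Each winner pays its own bid: K $999, E $996, D $983, A $978, F $974.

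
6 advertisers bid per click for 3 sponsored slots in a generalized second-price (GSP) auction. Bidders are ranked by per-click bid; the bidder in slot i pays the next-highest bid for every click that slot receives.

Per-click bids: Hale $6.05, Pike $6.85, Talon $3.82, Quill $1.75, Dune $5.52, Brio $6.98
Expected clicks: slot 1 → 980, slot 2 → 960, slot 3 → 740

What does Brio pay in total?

Brio pays $6713.00

Per-click bids in order: $6.98 (Brio) > $6.85 (Pike) > $6.05 (Hale) > $5.52 (Dune) > …
Brio holds slot 1 → pays next bid $6.85 × 980 clicks = $6713.00.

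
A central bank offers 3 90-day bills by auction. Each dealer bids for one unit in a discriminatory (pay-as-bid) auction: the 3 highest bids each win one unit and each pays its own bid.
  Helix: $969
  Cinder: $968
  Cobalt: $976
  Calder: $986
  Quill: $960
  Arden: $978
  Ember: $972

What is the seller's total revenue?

Ordering the bids: 986 (Calder), 978 (Arden), 976 (Cobalt), 972 (Ember), 969 (Helix), …
Winners (3 units): Calder, Arden, Cobalt.
Total revenue = 986 + 978 + 976 = $2,940.

Total revenue: $2,940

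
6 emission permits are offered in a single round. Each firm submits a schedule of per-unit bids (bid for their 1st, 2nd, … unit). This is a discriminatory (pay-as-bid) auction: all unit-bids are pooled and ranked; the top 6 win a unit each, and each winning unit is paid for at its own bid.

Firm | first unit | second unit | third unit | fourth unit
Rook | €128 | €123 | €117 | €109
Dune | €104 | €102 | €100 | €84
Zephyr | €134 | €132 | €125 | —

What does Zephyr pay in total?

Zephyr pays €391

All unit-bids, highest first — top 6: 134 (Zephyr-1), 132 (Zephyr-2), 128 (Rook-1), 125 (Zephyr-3), 123 (Rook-2), 117 (Rook-3)
Next rejected bid: €109 (not a price — pay-as-bid).
Zephyr's winning unit-bids: 134 + 132 + 125 = €391.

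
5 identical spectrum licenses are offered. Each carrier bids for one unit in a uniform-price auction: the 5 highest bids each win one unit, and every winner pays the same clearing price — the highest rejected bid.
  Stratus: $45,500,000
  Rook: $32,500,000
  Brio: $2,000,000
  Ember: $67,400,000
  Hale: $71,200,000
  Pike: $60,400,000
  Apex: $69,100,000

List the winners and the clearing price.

Hale, Apex, Ember, Pike, Stratus; each pays $32,500,000

Sorting: 71,200,000 (Hale), 69,100,000 (Apex), 67,400,000 (Ember), 60,400,000 (Pike), 45,500,000 (Stratus), 32,500,000 (Rook), 2,000,000 (Brio)
The 5 highest are Hale, Apex, Ember, Pike, Stratus.
Clearing price = highest rejected bid = $32,500,000.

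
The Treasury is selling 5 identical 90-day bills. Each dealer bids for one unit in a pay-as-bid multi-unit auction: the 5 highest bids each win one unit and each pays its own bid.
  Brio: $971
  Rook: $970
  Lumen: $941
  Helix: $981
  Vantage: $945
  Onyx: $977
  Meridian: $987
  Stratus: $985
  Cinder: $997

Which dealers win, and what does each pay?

Bids ranked high→low: 997 (Cinder), 987 (Meridian), 985 (Stratus), 981 (Helix), 977 (Onyx), 971 (Brio), 970 (Rook), …
The 5 highest are Cinder, Meridian, Stratus, Helix, Onyx.
Each winner pays its own bid: Cinder $997, Meridian $987, Stratus $985, Helix $981, Onyx $977.

Cinder $997, Meridian $987, Stratus $985, Helix $981, Onyx $977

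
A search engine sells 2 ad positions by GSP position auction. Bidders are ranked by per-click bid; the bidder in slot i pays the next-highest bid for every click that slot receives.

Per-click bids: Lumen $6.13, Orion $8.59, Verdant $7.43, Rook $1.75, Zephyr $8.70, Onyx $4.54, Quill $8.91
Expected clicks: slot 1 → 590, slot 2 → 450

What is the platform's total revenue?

Per-click bids in order: $8.91 (Quill) > $8.70 (Zephyr) > $8.59 (Orion) > …
Slot 1: Quill pays $8.70 × 590 = $5133.00
Slot 2: Zephyr pays $8.59 × 450 = $3865.50
Total = $8998.50

Total revenue: $8998.50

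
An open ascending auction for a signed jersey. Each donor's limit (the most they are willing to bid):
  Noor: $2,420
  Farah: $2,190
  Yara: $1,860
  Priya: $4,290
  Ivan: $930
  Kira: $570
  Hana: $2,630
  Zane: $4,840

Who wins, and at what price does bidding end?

Ascending (English) auction: the price rises until one bidder remains; the winner pays the price at which the last rival dropped out.
Sorting limits: 4,840 (Zane) > 4,290 (Priya) > 2,630 (Hana) > 2,420 (Noor) > 2,190 (Farah) > 1,860 (Yara) > …
Once the price passes $4,290, only Zane is left; the hammer falls at Priya's limit of $4,290.

Zane wins at $4,290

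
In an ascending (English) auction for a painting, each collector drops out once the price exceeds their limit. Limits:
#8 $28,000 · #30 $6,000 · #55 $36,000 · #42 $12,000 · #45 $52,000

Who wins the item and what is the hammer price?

Limits in order: 52,000 (#45) > 36,000 (#55) > 28,000 (#8) > 12,000 (#42) > 6,000 (#30)
Bidding ends when #55 exits at $36,000; #45 takes it.

#45 wins at $36,000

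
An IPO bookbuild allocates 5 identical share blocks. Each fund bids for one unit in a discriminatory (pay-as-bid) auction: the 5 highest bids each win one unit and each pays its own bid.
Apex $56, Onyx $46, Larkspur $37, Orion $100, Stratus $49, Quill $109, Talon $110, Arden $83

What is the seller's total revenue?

Ordering the bids: 110 (Talon), 109 (Quill), 100 (Orion), 83 (Arden), 56 (Apex), 49 (Stratus), 46 (Onyx), …
The 5 highest are Talon, Quill, Orion, Arden, Apex.
Total revenue = 110 + 109 + 100 + 83 + 56 = $458.

Total revenue: $458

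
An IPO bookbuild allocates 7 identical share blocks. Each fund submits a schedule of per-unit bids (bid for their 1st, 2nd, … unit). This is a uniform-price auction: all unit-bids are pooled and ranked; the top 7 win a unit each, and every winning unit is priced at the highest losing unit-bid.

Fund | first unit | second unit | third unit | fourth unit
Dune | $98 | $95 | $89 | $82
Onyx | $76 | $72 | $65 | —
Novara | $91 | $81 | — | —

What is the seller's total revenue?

Total revenue: $504

Merging the schedules and taking the best 7: 98 (Dune-1), 95 (Dune-2), 91 (Novara-1), 89 (Dune-3), 82 (Dune-4), 81 (Novara-2), 76 (Onyx-1)
Highest rejected unit-bid = $72.
Allocation: Dune 4, Novara 2, Onyx 1. Every unit priced at $72.
Revenue = 7 × 72 = $504.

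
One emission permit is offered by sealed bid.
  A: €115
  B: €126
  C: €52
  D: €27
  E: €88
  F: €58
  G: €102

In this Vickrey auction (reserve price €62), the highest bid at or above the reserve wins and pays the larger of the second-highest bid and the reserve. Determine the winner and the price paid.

B pays €115

Vickrey auction (reserve price €62): the highest bid at or above the reserve wins and pays the larger of the second-highest bid and the reserve.
Bids in order: 126 (B) > 115 (A) > 102 (G) > 88 (E) > 58 (F) > 52 (C) > …
Highest eligible bid: B at €126.
max(second-highest €115, reserve €62) = €115; the reserve does not bind.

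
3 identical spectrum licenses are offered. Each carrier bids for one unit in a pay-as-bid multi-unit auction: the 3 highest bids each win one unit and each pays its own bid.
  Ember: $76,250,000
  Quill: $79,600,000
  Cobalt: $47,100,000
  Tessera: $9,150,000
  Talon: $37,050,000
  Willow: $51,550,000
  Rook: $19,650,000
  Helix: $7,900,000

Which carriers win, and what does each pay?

Quill $79,600,000, Ember $76,250,000, Willow $51,550,000

Bids ranked high→low: 79,600,000 (Quill), 76,250,000 (Ember), 51,550,000 (Willow), 47,100,000 (Cobalt), 37,050,000 (Talon), …
Top 3: Quill, Ember, Willow.
Each winner pays its own bid: Quill $79,600,000, Ember $76,250,000, Willow $51,550,000.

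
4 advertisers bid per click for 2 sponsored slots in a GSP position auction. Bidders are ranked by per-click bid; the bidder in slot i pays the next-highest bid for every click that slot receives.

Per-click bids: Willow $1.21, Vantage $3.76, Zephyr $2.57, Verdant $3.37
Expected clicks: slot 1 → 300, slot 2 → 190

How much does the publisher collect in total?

Sorting advertisers: $3.76 (Vantage) > $3.37 (Verdant) > $2.57 (Zephyr) > …
Slot 1: Vantage pays $3.37 × 300 = $1011.00
Slot 2: Verdant pays $2.57 × 190 = $488.30
Total = $1499.30

Total revenue: $1499.30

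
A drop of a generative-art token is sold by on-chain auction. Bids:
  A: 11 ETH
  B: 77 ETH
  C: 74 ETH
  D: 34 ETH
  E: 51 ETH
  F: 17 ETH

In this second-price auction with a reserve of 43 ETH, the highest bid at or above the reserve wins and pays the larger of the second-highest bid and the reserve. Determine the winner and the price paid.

Sorting bids: 77 (B) > 74 (C) > 51 (E) > 34 (D) > 17 (F) > 11 (A)
B has the top bid at or above the reserve (77 ETH).
Second-highest bid 74 ETH exceeds the reserve 43 ETH → payment 74 ETH.

B pays 74 ETH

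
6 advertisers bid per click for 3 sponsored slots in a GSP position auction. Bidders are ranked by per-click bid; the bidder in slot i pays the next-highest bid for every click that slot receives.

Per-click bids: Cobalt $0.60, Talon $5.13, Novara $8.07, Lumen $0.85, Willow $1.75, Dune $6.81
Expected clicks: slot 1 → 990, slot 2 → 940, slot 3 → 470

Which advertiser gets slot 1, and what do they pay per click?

Novara; $6.81 per click

Sorting advertisers: $8.07 (Novara) > $6.81 (Dune) > $5.13 (Talon) > $1.75 (Willow) > …
Slot 1 goes to the first-ranked bidder, Novara, who pays the next bid down: $6.81/click.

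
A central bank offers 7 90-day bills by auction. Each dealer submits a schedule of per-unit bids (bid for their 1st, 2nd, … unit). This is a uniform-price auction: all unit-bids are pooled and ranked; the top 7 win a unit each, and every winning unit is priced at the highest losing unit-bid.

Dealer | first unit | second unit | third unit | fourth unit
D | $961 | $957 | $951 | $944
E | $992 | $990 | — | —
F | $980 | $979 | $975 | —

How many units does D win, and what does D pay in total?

D: 2 units, pays $1,902

Merging the schedules and taking the best 7: 992 (E-1), 990 (E-2), 980 (F-1), 979 (F-2), 975 (F-3), 961 (D-1), 957 (D-2)
The (k+1)-th unit-bid is $951.
D wins 2 unit(s) at $951 each.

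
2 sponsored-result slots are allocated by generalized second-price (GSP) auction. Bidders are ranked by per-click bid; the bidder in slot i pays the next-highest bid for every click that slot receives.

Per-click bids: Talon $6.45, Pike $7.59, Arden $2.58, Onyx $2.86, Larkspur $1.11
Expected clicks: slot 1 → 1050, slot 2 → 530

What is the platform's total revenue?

Ranked by bid: $7.59 (Pike) > $6.45 (Talon) > $2.86 (Onyx) > …
Slot 1: Pike pays $6.45 × 1050 = $6772.50
Slot 2: Talon pays $2.86 × 530 = $1515.80
Total = $8288.30

Total revenue: $8288.30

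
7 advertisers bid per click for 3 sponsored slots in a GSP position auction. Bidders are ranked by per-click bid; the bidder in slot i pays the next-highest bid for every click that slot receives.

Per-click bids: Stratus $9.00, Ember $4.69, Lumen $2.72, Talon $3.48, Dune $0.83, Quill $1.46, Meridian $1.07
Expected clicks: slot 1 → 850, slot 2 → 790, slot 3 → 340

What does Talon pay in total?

Per-click bids in order: $9.00 (Stratus) > $4.69 (Ember) > $3.48 (Talon) > $2.72 (Lumen) > …
Talon holds slot 3 → pays next bid $2.72 × 340 clicks = $924.80.

Talon pays $924.80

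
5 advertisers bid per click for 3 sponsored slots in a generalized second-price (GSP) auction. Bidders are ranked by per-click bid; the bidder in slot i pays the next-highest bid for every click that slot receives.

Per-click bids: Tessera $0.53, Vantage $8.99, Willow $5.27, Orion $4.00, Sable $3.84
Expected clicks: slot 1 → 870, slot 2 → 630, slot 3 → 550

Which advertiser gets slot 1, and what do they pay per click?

Per-click bids in order: $8.99 (Vantage) > $5.27 (Willow) > $4.00 (Orion) > $3.84 (Sable) > …
Slot 1 goes to the first-ranked bidder, Vantage, who pays the next bid down: $5.27/click.

Vantage; $5.27 per click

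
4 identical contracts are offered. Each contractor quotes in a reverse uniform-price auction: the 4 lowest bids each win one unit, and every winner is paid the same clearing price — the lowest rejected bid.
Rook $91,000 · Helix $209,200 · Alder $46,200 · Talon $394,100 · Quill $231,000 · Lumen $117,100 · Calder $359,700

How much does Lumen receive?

Ordering the bids: 46,200 (Alder), 91,000 (Rook), 117,100 (Lumen), 209,200 (Helix), 231,000 (Quill), 359,700 (Calder), …
The 4 lowest are Alder, Rook, Lumen, Helix.
Clearing price = lowest rejected bid = $231,000.
Lumen wins → is paid $231,000.

Lumen is paid $231,000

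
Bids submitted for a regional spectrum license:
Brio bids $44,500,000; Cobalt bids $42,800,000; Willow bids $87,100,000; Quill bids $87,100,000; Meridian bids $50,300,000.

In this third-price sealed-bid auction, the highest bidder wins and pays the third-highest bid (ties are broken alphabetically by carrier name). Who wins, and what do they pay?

Quill pays $50,300,000

Third-price sealed-bid auction: the highest bidder wins and pays the third-highest bid.
Bids in order: 87,100,000 (Quill) > 87,100,000 (Willow) > 50,300,000 (Meridian) > 44,500,000 (Brio) > 42,800,000 (Cobalt)
Quill and Willow tie at $87,100,000; tie-break gives it to Quill.
Quill is highest; pays the third-highest bid, $50,300,000.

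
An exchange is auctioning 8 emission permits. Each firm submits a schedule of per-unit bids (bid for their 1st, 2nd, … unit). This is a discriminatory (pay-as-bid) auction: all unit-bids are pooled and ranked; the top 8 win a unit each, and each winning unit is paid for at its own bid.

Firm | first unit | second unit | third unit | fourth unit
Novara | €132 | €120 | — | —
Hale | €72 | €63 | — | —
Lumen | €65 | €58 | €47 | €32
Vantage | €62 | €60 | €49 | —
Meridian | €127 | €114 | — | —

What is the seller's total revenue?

All unit-bids, highest first — top 8: 132 (Novara-1), 127 (Meridian-1), 120 (Novara-2), 114 (Meridian-2), 72 (Hale-1), 65 (Lumen-1), 63 (Hale-2), 62 (Vantage-1)
Next rejected bid: €60 (not a price — pay-as-bid).
Each winning unit pays its own bid.
Revenue = 132 + 127 + 120 + 114 + 72 + 65 + 63 + 62 = €755.

Total revenue: €755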